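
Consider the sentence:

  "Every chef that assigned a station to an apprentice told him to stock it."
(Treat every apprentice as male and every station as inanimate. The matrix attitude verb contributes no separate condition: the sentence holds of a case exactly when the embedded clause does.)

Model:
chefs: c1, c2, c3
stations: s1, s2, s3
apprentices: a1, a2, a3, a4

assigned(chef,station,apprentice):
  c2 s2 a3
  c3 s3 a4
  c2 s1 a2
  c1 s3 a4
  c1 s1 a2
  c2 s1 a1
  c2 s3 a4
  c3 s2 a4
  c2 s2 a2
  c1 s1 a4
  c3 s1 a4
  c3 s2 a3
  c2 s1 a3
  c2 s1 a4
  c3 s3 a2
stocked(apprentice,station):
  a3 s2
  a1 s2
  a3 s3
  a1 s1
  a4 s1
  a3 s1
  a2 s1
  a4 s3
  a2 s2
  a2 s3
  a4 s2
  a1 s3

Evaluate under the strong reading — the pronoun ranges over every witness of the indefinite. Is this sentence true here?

"him" takes "an apprentice" as antecedent and "it" takes "a station"; both are donkey pronouns co-varying with the restrictor.
Strong reading: for every (c,s,a) with assigned(c,s,a), stocked(a,s).
Restrictor triples: (c1,s1,a2)→stocked(a2,s1) ✓  (c1,s1,a4)→stocked(a4,s1) ✓  (c1,s3,a4)→stocked(a4,s3) ✓  (c2,s1,a1)→stocked(a1,s1) ✓  (c2,s1,a2)→stocked(a2,s1) ✓  (c2,s1,a3)→stocked(a3,s1) ✓  (c2,s1,a4)→stocked(a4,s1) ✓  (c2,s2,a2)→stocked(a2,s2) ✓  (c2,s2,a3)→stocked(a3,s2) ✓  (c2,s3,a4)→stocked(a4,s3) ✓  (c3,s1,a4)→stocked(a4,s1) ✓  (c3,s2,a3)→stocked(a3,s2) ✓  (c3,s2,a4)→stocked(a4,s2) ✓  (c3,s3,a2)→stocked(a2,s3) ✓  (c3,s3,a4)→stocked(a4,s3) ✓
Every restrictor triple satisfies the scope.

True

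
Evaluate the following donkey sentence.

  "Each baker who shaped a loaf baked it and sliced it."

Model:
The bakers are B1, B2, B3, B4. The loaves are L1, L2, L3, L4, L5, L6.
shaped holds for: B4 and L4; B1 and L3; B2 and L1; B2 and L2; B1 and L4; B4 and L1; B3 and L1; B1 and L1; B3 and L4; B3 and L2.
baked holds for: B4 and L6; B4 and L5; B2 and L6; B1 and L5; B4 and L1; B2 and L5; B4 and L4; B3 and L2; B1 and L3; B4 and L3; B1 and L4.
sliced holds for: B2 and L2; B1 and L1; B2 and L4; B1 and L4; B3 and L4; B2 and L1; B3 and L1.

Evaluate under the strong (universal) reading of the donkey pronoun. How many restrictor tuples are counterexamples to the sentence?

9

"it" takes "a loaf" as antecedent — a donkey pronoun bound across the clause boundary.
Strong reading: for every (b,l) with shaped(b,l), baked(b,l) ∧ sliced(b,l).
Restrictor pairs: (B1,L1) ✗  (B1,L3) ✗  (B1,L4) ✓  (B2,L1) ✗  (B2,L2) ✗  (B3,L1) ✗  (B3,L2) ✗  (B3,L4) ✗  (B4,L1) ✗  (B4,L4) ✗
Counterexamples (restrictor pairs failing the scope): 9.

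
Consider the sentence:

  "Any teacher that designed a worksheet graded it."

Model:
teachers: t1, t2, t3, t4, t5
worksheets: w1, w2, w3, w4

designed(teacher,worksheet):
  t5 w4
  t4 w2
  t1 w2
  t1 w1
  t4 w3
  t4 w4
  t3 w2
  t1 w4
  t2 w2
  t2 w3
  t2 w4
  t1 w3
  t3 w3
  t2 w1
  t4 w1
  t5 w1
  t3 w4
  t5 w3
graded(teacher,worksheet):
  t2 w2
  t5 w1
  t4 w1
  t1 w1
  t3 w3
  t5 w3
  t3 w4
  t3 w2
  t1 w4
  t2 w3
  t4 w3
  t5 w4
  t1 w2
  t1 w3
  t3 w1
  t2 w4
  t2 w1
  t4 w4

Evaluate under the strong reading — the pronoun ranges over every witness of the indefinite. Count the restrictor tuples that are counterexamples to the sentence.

1

"it" takes "a worksheet" as antecedent — a donkey pronoun bound across the clause boundary.
Strong reading: for every (t,w) with designed(t,w), graded(t,w).
Restrictor pairs: (t1,w1) ✓  (t1,w2) ✓  (t1,w3) ✓  (t1,w4) ✓  (t2,w1) ✓  (t2,w2) ✓  (t2,w3) ✓  (t2,w4) ✓  (t3,w2) ✓  (t3,w3) ✓  (t3,w4) ✓  (t4,w1) ✓  (t4,w2) ✗  (t4,w3) ✓  (t4,w4) ✓  (t5,w1) ✓  (t5,w3) ✓  (t5,w4) ✓
Counterexamples (restrictor pairs failing the scope): 1.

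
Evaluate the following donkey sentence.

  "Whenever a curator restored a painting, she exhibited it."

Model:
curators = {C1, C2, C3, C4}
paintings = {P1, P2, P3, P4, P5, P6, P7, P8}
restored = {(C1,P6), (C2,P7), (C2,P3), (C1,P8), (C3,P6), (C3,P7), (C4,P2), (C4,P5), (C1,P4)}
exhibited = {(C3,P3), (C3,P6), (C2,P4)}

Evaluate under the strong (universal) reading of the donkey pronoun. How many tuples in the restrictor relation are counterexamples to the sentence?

"it" takes "a painting" as antecedent — a donkey pronoun bound across the clause boundary.
Strong reading: for every (c,p) with restored(c,p), exhibited(c,p).
Restrictor pairs: (C1,P4) ✗  (C1,P6) ✗  (C1,P8) ✗  (C2,P3) ✗  (C2,P7) ✗  (C3,P6) ✓  (C3,P7) ✗  (C4,P2) ✗  (C4,P5) ✗
Counterexamples (restrictor pairs failing the scope): 8.

8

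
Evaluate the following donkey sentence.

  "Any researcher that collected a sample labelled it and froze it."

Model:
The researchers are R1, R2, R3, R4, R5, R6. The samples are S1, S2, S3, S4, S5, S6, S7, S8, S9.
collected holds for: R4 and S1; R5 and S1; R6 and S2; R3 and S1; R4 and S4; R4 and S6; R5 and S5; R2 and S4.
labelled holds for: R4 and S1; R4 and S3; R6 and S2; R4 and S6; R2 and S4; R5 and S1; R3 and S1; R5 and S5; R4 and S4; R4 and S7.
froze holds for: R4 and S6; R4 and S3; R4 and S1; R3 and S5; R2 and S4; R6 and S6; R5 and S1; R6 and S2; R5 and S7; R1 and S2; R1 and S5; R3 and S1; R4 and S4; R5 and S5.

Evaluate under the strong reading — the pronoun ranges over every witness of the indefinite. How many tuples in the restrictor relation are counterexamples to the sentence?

"it" takes "a sample" as antecedent — a donkey pronoun bound across the clause boundary.
Strong reading: for every (r,s) with collected(r,s), labelled(r,s) ∧ froze(r,s).
Restrictor pairs: (R2,S4) ✓  (R3,S1) ✓  (R4,S1) ✓  (R4,S4) ✓  (R4,S6) ✓  (R5,S1) ✓  (R5,S5) ✓  (R6,S2) ✓
Counterexamples (restrictor pairs failing the scope): 0.

0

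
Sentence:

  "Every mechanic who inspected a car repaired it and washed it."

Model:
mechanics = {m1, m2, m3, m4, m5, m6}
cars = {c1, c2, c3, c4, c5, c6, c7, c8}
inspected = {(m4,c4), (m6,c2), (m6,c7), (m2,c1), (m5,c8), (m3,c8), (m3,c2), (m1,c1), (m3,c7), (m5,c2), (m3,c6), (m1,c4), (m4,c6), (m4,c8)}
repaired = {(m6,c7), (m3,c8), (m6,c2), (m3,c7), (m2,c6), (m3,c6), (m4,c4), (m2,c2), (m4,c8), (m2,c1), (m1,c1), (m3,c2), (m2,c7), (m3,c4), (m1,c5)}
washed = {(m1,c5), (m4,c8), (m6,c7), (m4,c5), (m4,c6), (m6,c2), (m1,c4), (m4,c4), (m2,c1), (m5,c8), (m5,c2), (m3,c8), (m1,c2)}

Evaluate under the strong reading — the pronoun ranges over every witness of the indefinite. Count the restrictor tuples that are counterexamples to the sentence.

"it" takes "a car" as antecedent — a donkey pronoun bound across the clause boundary.
Strong reading: for every (m,c) with inspected(m,c), repaired(m,c) ∧ washed(m,c).
Restrictor pairs: (m1,c1) ✗  (m1,c4) ✗  (m2,c1) ✓  (m3,c2) ✗  (m3,c6) ✗  (m3,c7) ✗  (m3,c8) ✓  (m4,c4) ✓  (m4,c6) ✗  (m4,c8) ✓  (m5,c2) ✗  (m5,c8) ✗  (m6,c2) ✓  (m6,c7) ✓
Counterexamples (restrictor pairs failing the scope): 8.

8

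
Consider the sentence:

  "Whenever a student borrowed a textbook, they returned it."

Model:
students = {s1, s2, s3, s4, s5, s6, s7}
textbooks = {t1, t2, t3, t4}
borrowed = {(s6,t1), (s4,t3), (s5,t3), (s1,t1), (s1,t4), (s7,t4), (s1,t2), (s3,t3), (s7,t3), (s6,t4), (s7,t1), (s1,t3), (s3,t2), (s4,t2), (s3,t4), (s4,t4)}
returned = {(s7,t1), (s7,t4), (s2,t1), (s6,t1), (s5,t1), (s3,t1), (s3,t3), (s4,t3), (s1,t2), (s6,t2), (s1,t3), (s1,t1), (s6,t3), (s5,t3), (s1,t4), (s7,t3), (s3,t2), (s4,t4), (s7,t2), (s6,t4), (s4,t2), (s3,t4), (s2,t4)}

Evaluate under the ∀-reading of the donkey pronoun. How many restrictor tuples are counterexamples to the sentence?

"it" takes "a textbook" as antecedent — a donkey pronoun bound across the clause boundary.
Strong reading: for every (s,t) with borrowed(s,t), returned(s,t).
Restrictor pairs: (s1,t1) ✓  (s1,t2) ✓  (s1,t3) ✓  (s1,t4) ✓  (s3,t2) ✓  (s3,t3) ✓  (s3,t4) ✓  (s4,t2) ✓  (s4,t3) ✓  (s4,t4) ✓  (s5,t3) ✓  (s6,t1) ✓  (s6,t4) ✓  (s7,t1) ✓  (s7,t3) ✓  (s7,t4) ✓
Counterexamples (restrictor pairs failing the scope): 0.

0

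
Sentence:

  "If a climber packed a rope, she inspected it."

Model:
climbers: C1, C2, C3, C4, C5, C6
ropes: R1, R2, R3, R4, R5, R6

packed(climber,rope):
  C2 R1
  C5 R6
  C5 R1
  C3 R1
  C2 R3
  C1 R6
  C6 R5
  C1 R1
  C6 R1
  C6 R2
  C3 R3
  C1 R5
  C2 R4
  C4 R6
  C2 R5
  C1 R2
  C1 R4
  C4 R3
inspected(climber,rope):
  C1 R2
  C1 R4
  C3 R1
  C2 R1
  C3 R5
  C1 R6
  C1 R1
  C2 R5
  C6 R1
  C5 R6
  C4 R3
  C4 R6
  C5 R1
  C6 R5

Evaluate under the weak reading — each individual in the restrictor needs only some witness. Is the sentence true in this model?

"it" takes "a rope" as antecedent — a donkey pronoun bound across the clause boundary.
Weak reading: every climber c with some packed-rope has at least one packed-rope r such that inspected(c,r).
Per climber: C1:✓  C2:✓  C3:✓  C4:✓  C5:✓  C6:✓
Every climber in the restrictor has a witness.

True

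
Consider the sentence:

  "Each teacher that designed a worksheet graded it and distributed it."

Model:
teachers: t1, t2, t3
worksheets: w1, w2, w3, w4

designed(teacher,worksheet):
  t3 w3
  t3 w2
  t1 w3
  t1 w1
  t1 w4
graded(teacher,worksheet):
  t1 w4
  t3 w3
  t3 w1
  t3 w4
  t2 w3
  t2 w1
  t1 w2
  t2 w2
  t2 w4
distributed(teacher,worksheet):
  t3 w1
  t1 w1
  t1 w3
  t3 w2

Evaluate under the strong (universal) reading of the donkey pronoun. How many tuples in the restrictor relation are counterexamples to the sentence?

5

"it" takes "a worksheet" as antecedent — a donkey pronoun bound across the clause boundary.
Strong reading: for every (t,w) with designed(t,w), graded(t,w) ∧ distributed(t,w).
Restrictor pairs: (t1,w1) ✗  (t1,w3) ✗  (t1,w4) ✗  (t3,w2) ✗  (t3,w3) ✗
Counterexamples (restrictor pairs failing the scope): 5.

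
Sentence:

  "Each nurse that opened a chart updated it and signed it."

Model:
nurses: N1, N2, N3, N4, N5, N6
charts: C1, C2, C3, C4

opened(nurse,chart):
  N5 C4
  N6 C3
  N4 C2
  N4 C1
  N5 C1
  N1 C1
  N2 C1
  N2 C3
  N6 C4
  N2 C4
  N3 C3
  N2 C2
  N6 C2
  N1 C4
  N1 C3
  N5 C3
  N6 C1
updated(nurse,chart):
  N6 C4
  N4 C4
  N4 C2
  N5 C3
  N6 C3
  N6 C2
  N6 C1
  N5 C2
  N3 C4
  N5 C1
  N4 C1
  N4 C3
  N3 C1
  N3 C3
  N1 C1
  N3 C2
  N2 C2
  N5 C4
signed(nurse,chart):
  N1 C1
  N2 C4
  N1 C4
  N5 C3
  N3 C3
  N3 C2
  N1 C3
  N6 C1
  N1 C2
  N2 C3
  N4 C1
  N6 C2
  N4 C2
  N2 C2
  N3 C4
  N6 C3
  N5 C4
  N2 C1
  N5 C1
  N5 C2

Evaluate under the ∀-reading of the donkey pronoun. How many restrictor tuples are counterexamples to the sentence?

6

"it" takes "a chart" as antecedent — a donkey pronoun bound across the clause boundary.
Strong reading: for every (n,c) with opened(n,c), updated(n,c) ∧ signed(n,c).
Restrictor pairs: (N1,C1) ✓  (N1,C3) ✗  (N1,C4) ✗  (N2,C1) ✗  (N2,C2) ✓  (N2,C3) ✗  (N2,C4) ✗  (N3,C3) ✓  (N4,C1) ✓  (N4,C2) ✓  (N5,C1) ✓  (N5,C3) ✓  (N5,C4) ✓  (N6,C1) ✓  (N6,C2) ✓  (N6,C3) ✓  (N6,C4) ✗
Counterexamples (restrictor pairs failing the scope): 6.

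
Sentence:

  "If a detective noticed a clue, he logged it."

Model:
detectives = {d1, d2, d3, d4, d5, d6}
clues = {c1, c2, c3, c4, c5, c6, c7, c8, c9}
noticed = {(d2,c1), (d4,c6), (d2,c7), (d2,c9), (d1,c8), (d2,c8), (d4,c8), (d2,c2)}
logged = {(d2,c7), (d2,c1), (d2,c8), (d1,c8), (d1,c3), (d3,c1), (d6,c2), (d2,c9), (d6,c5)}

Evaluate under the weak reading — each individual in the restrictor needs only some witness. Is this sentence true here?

False

"it" takes "a clue" as antecedent — a donkey pronoun bound across the clause boundary.
Weak reading: every detective d with some noticed-clue has at least one noticed-clue c such that logged(d,c).
Per detective: d1:✓  d2:✓  d4:✗
d4 has no witness among its noticed-clues.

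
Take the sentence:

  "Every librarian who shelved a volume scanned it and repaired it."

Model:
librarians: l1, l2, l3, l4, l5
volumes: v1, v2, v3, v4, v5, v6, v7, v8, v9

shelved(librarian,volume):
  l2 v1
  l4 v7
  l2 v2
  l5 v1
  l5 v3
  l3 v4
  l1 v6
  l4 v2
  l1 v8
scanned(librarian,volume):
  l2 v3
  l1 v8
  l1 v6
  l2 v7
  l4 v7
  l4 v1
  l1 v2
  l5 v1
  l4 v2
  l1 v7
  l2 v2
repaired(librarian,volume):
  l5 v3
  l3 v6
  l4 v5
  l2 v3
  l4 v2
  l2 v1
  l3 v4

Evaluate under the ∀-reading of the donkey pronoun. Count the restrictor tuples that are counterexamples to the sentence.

"it" takes "a volume" as antecedent — a donkey pronoun bound across the clause boundary.
Strong reading: for every (l,v) with shelved(l,v), scanned(l,v) ∧ repaired(l,v).
Restrictor pairs: (l1,v6) ✗  (l1,v8) ✗  (l2,v1) ✗  (l2,v2) ✗  (l3,v4) ✗  (l4,v2) ✓  (l4,v7) ✗  (l5,v1) ✗  (l5,v3) ✗
Counterexamples (restrictor pairs failing the scope): 8.

8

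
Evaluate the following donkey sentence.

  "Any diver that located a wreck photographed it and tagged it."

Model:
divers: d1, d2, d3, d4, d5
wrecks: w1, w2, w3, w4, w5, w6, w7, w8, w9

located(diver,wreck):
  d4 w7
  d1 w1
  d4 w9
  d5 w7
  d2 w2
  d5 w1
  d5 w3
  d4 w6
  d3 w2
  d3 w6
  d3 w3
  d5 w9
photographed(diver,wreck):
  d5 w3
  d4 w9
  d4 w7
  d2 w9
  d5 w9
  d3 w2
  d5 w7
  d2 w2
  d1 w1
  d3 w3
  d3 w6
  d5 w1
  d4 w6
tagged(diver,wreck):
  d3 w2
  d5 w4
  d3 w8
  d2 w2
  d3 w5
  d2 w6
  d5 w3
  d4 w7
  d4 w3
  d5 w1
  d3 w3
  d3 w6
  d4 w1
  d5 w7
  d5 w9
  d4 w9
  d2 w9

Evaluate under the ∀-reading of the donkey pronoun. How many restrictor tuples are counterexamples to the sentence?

"it" takes "a wreck" as antecedent — a donkey pronoun bound across the clause boundary.
Strong reading: for every (d,w) with located(d,w), photographed(d,w) ∧ tagged(d,w).
Restrictor pairs: (d1,w1) ✗  (d2,w2) ✓  (d3,w2) ✓  (d3,w3) ✓  (d3,w6) ✓  (d4,w6) ✗  (d4,w7) ✓  (d4,w9) ✓  (d5,w1) ✓  (d5,w3) ✓  (d5,w7) ✓  (d5,w9) ✓
Counterexamples (restrictor pairs failing the scope): 2.

2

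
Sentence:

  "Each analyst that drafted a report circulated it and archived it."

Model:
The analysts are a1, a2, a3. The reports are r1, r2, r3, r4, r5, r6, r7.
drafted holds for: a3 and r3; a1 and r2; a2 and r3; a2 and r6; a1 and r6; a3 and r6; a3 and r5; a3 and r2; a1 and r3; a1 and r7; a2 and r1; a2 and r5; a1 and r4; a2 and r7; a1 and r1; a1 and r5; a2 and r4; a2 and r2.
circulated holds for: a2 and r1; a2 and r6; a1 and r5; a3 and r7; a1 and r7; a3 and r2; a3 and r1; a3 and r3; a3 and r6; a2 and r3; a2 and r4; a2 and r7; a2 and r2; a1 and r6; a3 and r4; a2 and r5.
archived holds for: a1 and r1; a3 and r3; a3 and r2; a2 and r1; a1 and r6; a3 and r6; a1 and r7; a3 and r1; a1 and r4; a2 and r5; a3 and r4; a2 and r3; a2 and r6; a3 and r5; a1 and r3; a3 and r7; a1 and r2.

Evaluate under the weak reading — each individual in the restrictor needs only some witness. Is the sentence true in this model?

"it" takes "a report" as antecedent — a donkey pronoun bound across the clause boundary.
Weak reading: every analyst a with some drafted-report has at least one drafted-report r such that circulated(a,r) ∧ archived(a,r).
Per analyst: a1:✓  a2:✓  a3:✓
Every analyst in the restrictor has a witness.

True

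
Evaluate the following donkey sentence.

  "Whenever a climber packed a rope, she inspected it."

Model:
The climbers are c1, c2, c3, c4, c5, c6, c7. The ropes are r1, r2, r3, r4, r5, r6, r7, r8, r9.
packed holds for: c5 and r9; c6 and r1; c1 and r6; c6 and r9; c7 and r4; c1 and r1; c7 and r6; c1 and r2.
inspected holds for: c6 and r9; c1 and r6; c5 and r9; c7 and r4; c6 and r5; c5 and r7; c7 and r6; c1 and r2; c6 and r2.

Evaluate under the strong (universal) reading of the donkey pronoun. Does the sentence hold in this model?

"it" takes "a rope" as antecedent — a donkey pronoun bound across the clause boundary.
Strong reading: for every (c,r) with packed(c,r), inspected(c,r).
Restrictor pairs: (c1,r1) ✗  (c1,r2) ✓  (c1,r6) ✓  (c5,r9) ✓  (c6,r1) ✗  (c6,r9) ✓  (c7,r4) ✓  (c7,r6) ✓
Counterexample: (c1,r1) is in packed but fails the scope.

False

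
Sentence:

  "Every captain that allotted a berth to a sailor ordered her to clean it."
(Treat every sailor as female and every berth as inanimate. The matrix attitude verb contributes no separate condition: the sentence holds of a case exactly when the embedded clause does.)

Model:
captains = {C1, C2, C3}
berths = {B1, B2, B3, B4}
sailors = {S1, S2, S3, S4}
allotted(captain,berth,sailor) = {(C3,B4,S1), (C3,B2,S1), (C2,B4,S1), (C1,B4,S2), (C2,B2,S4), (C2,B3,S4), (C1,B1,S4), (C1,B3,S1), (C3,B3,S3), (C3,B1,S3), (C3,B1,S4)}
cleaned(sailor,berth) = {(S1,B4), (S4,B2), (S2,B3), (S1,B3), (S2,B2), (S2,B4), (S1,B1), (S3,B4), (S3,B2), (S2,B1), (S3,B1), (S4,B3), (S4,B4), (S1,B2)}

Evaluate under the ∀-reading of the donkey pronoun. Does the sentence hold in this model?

"her" takes "a sailor" as antecedent and "it" takes "a berth"; both are donkey pronouns co-varying with the restrictor.
Strong reading: for every (c,b,s) with allotted(c,b,s), cleaned(s,b).
Restrictor triples: (C1,B1,S4)→cleaned(S4,B1) ✗  (C1,B3,S1)→cleaned(S1,B3) ✓  (C1,B4,S2)→cleaned(S2,B4) ✓  (C2,B2,S4)→cleaned(S4,B2) ✓  (C2,B3,S4)→cleaned(S4,B3) ✓  (C2,B4,S1)→cleaned(S1,B4) ✓  (C3,B1,S3)→cleaned(S3,B1) ✓  (C3,B1,S4)→cleaned(S4,B1) ✗  (C3,B2,S1)→cleaned(S1,B2) ✓  (C3,B3,S3)→cleaned(S3,B3) ✗  (C3,B4,S1)→cleaned(S1,B4) ✓
Counterexample: (C1,B1,S4) — cleaned(S4,B1) does not hold.

False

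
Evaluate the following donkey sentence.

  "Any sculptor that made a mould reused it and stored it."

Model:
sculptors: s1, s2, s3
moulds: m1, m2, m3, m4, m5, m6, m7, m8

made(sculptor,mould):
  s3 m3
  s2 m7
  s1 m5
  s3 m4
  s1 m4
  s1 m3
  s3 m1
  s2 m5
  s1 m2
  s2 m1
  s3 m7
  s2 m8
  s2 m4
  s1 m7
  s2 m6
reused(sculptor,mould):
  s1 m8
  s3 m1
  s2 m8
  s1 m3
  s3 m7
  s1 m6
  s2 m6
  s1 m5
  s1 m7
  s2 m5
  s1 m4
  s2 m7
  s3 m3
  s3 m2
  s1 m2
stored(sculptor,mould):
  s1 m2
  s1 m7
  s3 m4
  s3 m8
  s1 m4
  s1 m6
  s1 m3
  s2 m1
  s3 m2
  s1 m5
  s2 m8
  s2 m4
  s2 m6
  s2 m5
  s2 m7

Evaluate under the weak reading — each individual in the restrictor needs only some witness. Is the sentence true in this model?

False

"it" takes "a mould" as antecedent — a donkey pronoun bound across the clause boundary.
Weak reading: every sculptor s with some made-mould has at least one made-mould m such that reused(s,m) ∧ stored(s,m).
Per sculptor: s1:✓  s2:✓  s3:✗
s3 has no witness among its made-moulds.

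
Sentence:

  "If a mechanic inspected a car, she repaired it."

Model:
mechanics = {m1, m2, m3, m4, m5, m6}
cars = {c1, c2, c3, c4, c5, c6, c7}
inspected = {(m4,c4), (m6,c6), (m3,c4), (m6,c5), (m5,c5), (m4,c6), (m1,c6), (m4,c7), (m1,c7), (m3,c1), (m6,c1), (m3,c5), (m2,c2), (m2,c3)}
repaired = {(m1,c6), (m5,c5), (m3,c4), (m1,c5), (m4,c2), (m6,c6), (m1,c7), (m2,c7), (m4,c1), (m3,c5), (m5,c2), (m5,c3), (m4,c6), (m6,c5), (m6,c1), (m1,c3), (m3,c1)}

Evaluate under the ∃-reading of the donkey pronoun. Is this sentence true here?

"it" takes "a car" as antecedent — a donkey pronoun bound across the clause boundary.
Weak reading: every mechanic m with some inspected-car has at least one inspected-car c such that repaired(m,c).
Per mechanic: m1:✓  m2:✗  m3:✓  m4:✓  m5:✓  m6:✓
m2 has no witness among its inspected-cars.

False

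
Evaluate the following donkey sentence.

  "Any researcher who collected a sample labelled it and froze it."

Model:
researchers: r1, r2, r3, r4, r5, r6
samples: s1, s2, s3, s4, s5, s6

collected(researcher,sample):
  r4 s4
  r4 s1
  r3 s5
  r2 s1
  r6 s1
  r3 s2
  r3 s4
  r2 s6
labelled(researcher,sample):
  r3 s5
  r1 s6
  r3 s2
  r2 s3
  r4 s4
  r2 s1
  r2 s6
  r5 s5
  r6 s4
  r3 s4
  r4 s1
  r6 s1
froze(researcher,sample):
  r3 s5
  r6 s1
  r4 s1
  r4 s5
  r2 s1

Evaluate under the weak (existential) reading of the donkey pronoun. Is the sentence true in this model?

True

"it" takes "a sample" as antecedent — a donkey pronoun bound across the clause boundary.
Weak reading: every researcher r with some collected-sample has at least one collected-sample s such that labelled(r,s) ∧ froze(r,s).
Per researcher: r2:✓  r3:✓  r4:✓  r6:✓
Every researcher in the restrictor has a witness.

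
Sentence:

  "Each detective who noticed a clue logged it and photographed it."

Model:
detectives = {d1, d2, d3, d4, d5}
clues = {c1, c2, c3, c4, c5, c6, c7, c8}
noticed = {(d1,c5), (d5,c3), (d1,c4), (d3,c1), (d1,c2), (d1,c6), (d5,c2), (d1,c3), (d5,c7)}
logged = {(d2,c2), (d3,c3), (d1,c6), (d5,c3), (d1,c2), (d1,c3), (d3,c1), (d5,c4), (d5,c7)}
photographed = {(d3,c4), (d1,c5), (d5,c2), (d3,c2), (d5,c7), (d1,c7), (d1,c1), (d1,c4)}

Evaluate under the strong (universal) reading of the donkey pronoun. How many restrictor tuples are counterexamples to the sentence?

8

"it" takes "a clue" as antecedent — a donkey pronoun bound across the clause boundary.
Strong reading: for every (d,c) with noticed(d,c), logged(d,c) ∧ photographed(d,c).
Restrictor pairs: (d1,c2) ✗  (d1,c3) ✗  (d1,c4) ✗  (d1,c5) ✗  (d1,c6) ✗  (d3,c1) ✗  (d5,c2) ✗  (d5,c3) ✗  (d5,c7) ✓
Counterexamples (restrictor pairs failing the scope): 8.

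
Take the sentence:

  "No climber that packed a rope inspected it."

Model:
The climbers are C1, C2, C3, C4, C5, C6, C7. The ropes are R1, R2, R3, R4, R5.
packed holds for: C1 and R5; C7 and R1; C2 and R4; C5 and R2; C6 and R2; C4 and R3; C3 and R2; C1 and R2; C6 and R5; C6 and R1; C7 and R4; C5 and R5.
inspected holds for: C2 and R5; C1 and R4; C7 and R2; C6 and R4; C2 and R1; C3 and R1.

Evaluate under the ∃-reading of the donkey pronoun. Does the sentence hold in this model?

"it" takes "a rope" as antecedent — a donkey pronoun bound across the clause boundary.
Truth condition: for no (c,r) with packed(c,r) does inspected(c,r) hold.
Restrictor pairs — does the scope hold? (C1,R2):fails  (C1,R5):fails  (C2,R4):fails  (C3,R2):fails  (C4,R3):fails  (C5,R2):fails  (C5,R5):fails  (C6,R1):fails  (C6,R2):fails  (C6,R5):fails  (C7,R1):fails  (C7,R4):fails
Scope holds for no restrictor pair, so the sentence is true.

True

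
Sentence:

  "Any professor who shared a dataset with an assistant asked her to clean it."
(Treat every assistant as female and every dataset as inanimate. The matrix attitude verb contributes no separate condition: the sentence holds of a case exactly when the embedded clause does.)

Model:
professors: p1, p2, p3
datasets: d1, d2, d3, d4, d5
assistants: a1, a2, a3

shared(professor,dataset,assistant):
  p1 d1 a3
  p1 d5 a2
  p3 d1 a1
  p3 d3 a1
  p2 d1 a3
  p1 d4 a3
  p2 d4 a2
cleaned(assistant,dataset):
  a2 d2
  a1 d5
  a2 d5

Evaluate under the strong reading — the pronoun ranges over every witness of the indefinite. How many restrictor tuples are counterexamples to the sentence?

6

"her" takes "an assistant" as antecedent and "it" takes "a dataset"; both are donkey pronouns co-varying with the restrictor.
Strong reading: for every (p,d,a) with shared(p,d,a), cleaned(a,d).
Restrictor triples: (p1,d1,a3)→cleaned(a3,d1) ✗  (p1,d4,a3)→cleaned(a3,d4) ✗  (p1,d5,a2)→cleaned(a2,d5) ✓  (p2,d1,a3)→cleaned(a3,d1) ✗  (p2,d4,a2)→cleaned(a2,d4) ✗  (p3,d1,a1)→cleaned(a1,d1) ✗  (p3,d3,a1)→cleaned(a1,d3) ✗
Counterexamples (restrictor triples failing the scope): 6.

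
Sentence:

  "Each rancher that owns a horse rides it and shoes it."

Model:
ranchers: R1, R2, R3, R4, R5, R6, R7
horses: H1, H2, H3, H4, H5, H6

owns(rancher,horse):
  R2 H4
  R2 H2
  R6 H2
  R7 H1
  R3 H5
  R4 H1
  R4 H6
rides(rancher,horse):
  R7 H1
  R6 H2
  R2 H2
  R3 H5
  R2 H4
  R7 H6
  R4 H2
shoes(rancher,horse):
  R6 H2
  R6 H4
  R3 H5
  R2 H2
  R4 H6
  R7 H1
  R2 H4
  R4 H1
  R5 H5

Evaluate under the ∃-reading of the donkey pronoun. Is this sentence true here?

"it" takes "a horse" as antecedent — a donkey pronoun bound across the clause boundary.
Weak reading: every rancher r with some owns-horse has at least one owns-horse h such that rides(r,h) ∧ shoes(r,h).
Per rancher: R2:✓  R3:✓  R4:✗  R6:✓  R7:✓
R4 has no witness among its owns-horses.

False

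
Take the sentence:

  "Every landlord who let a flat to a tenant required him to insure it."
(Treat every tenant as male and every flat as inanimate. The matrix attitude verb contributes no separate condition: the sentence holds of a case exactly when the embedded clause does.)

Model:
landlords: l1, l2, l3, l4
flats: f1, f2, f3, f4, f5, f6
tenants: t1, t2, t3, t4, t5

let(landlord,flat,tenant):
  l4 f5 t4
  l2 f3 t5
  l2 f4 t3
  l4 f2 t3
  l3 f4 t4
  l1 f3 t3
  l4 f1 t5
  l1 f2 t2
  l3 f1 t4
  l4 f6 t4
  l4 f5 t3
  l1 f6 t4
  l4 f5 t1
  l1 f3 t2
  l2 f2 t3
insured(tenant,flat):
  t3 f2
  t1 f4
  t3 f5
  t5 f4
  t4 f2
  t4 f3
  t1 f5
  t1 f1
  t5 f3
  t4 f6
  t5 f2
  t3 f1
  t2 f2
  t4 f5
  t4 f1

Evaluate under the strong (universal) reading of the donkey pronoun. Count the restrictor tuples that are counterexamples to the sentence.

"him" takes "a tenant" as antecedent and "it" takes "a flat"; both are donkey pronouns co-varying with the restrictor.
Strong reading: for every (l,f,t) with let(l,f,t), insured(t,f).
Restrictor triples: (l1,f2,t2)→insured(t2,f2) ✓  (l1,f3,t2)→insured(t2,f3) ✗  (l1,f3,t3)→insured(t3,f3) ✗  (l1,f6,t4)→insured(t4,f6) ✓  (l2,f2,t3)→insured(t3,f2) ✓  (l2,f3,t5)→insured(t5,f3) ✓  (l2,f4,t3)→insured(t3,f4) ✗  (l3,f1,t4)→insured(t4,f1) ✓  (l3,f4,t4)→insured(t4,f4) ✗  (l4,f1,t5)→insured(t5,f1) ✗  (l4,f2,t3)→insured(t3,f2) ✓  (l4,f5,t1)→insured(t1,f5) ✓  (l4,f5,t3)→insured(t3,f5) ✓  (l4,f5,t4)→insured(t4,f5) ✓  (l4,f6,t4)→insured(t4,f6) ✓
Counterexamples (restrictor triples failing the scope): 5.

5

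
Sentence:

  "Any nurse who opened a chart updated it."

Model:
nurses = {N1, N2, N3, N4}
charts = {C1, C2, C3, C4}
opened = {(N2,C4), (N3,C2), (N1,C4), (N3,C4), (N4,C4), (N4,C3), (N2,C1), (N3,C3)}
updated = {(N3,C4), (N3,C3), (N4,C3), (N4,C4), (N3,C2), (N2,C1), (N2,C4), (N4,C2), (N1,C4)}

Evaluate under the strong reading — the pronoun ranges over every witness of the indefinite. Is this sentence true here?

True

"it" takes "a chart" as antecedent — a donkey pronoun bound across the clause boundary.
Strong reading: for every (n,c) with opened(n,c), updated(n,c).
Restrictor pairs: (N1,C4) ✓  (N2,C1) ✓  (N2,C4) ✓  (N3,C2) ✓  (N3,C3) ✓  (N3,C4) ✓  (N4,C3) ✓  (N4,C4) ✓
Every restrictor pair satisfies the scope.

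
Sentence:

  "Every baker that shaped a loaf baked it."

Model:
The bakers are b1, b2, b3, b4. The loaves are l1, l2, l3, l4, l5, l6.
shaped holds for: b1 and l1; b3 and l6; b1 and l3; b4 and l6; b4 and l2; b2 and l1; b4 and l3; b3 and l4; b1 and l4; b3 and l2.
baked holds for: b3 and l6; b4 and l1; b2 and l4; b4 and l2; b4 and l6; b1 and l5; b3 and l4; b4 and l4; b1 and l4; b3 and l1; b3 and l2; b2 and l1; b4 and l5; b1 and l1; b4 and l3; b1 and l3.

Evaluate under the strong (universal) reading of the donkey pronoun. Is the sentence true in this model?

True

"it" takes "a loaf" as antecedent — a donkey pronoun bound across the clause boundary.
Strong reading: for every (b,l) with shaped(b,l), baked(b,l).
Restrictor pairs: (b1,l1) ✓  (b1,l3) ✓  (b1,l4) ✓  (b2,l1) ✓  (b3,l2) ✓  (b3,l4) ✓  (b3,l6) ✓  (b4,l2) ✓  (b4,l3) ✓  (b4,l6) ✓
Every restrictor pair satisfies the scope.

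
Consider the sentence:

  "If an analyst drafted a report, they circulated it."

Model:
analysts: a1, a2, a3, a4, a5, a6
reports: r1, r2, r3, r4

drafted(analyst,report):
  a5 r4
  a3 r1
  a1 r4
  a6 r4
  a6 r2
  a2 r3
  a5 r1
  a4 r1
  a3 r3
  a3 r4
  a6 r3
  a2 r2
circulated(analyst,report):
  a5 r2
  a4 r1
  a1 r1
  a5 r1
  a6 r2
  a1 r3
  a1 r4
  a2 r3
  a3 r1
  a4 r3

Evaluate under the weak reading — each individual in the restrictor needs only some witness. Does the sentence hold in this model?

"it" takes "a report" as antecedent — a donkey pronoun bound across the clause boundary.
Weak reading: every analyst a with some drafted-report has at least one drafted-report r such that circulated(a,r).
Per analyst: a1:✓  a2:✓  a3:✓  a4:✓  a5:✓  a6:✓
Every analyst in the restrictor has a witness.

True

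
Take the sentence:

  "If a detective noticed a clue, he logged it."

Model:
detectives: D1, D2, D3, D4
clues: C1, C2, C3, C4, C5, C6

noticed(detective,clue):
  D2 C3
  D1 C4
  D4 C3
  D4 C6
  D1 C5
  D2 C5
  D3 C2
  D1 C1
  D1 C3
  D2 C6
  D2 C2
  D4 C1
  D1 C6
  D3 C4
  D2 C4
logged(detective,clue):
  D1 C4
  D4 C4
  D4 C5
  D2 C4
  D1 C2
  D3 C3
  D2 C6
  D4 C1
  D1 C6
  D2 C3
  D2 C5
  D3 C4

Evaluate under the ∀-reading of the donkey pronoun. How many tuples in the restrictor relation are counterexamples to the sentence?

7

"it" takes "a clue" as antecedent — a donkey pronoun bound across the clause boundary.
Strong reading: for every (d,c) with noticed(d,c), logged(d,c).
Restrictor pairs: (D1,C1) ✗  (D1,C3) ✗  (D1,C4) ✓  (D1,C5) ✗  (D1,C6) ✓  (D2,C2) ✗  (D2,C3) ✓  (D2,C4) ✓  (D2,C5) ✓  (D2,C6) ✓  (D3,C2) ✗  (D3,C4) ✓  (D4,C1) ✓  (D4,C3) ✗  (D4,C6) ✗
Counterexamples (restrictor pairs failing the scope): 7.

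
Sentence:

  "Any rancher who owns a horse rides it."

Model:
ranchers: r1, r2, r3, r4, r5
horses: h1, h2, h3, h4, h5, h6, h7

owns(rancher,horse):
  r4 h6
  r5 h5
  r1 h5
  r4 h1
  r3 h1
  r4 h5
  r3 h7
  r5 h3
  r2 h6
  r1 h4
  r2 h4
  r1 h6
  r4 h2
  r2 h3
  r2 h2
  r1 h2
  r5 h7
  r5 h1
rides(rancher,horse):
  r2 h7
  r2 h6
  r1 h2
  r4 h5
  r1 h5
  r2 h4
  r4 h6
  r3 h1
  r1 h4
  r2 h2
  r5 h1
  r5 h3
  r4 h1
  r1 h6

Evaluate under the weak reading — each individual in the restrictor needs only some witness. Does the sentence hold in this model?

True

"it" takes "a horse" as antecedent — a donkey pronoun bound across the clause boundary.
Weak reading: every rancher r with some owns-horse has at least one owns-horse h such that rides(r,h).
Per rancher: r1:✓  r2:✓  r3:✓  r4:✓  r5:✓
Every rancher in the restrictor has a witness.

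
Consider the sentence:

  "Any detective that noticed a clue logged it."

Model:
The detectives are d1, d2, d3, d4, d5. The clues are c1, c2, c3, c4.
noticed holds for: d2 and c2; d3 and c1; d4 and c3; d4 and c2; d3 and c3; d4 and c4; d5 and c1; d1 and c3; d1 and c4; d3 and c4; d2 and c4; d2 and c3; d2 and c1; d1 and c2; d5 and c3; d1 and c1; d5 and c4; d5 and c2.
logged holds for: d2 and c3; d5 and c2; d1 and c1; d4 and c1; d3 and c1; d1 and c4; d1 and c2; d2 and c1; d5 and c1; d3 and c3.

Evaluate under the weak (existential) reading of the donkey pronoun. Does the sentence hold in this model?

"it" takes "a clue" as antecedent — a donkey pronoun bound across the clause boundary.
Weak reading: every detective d with some noticed-clue has at least one noticed-clue c such that logged(d,c).
Per detective: d1:✓  d2:✓  d3:✓  d4:✗  d5:✓
d4 has no witness among its noticed-clues.

False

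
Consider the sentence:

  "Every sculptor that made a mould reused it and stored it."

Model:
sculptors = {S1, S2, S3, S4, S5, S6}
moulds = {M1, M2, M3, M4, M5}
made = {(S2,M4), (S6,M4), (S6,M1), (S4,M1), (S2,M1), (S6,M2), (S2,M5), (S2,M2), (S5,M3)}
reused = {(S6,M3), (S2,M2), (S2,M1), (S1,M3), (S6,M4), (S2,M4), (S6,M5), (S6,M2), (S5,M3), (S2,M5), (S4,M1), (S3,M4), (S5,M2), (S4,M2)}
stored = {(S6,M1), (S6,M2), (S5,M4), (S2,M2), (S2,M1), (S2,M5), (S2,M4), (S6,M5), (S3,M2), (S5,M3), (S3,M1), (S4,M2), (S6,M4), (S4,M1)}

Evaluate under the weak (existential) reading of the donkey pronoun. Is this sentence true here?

True

"it" takes "a mould" as antecedent — a donkey pronoun bound across the clause boundary.
Weak reading: every sculptor s with some made-mould has at least one made-mould m such that reused(s,m) ∧ stored(s,m).
Per sculptor: S2:✓  S4:✓  S5:✓  S6:✓
Every sculptor in the restrictor has a witness.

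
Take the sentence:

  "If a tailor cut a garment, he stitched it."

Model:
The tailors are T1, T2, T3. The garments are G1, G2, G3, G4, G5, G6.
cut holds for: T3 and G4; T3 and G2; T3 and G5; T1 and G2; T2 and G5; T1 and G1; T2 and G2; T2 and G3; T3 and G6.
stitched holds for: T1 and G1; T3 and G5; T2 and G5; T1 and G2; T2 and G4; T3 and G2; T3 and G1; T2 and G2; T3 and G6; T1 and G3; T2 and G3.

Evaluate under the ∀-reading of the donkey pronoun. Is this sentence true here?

"it" takes "a garment" as antecedent — a donkey pronoun bound across the clause boundary.
Strong reading: for every (t,g) with cut(t,g), stitched(t,g).
Restrictor pairs: (T1,G1) ✓  (T1,G2) ✓  (T2,G2) ✓  (T2,G3) ✓  (T2,G5) ✓  (T3,G2) ✓  (T3,G4) ✗  (T3,G5) ✓  (T3,G6) ✓
Counterexample: (T3,G4) is in cut but fails the scope.

False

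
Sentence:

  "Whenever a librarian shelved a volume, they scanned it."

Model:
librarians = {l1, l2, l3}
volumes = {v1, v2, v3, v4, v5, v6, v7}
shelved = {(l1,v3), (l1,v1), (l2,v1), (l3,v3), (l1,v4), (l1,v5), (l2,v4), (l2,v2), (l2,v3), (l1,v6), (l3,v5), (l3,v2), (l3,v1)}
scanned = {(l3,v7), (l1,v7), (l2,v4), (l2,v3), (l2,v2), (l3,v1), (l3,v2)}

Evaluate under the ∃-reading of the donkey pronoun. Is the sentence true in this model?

False

"it" takes "a volume" as antecedent — a donkey pronoun bound across the clause boundary.
Weak reading: every librarian l with some shelved-volume has at least one shelved-volume v such that scanned(l,v).
Per librarian: l1:✗  l2:✓  l3:✓
l1 has no witness among its shelved-volumes.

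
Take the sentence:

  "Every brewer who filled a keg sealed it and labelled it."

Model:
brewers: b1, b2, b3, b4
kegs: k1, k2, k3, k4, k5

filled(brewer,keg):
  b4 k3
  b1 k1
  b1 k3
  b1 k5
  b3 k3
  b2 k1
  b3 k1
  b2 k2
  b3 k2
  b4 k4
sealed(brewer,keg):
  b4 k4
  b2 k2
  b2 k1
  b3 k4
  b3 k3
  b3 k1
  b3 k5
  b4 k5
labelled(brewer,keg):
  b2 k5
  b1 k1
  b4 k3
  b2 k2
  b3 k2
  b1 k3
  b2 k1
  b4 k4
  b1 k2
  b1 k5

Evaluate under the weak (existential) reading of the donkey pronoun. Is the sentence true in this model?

"it" takes "a keg" as antecedent — a donkey pronoun bound across the clause boundary.
Weak reading: every brewer b with some filled-keg has at least one filled-keg k such that sealed(b,k) ∧ labelled(b,k).
Per brewer: b1:✗  b2:✓  b3:✗  b4:✓
b1 has no witness among its filled-kegs.

False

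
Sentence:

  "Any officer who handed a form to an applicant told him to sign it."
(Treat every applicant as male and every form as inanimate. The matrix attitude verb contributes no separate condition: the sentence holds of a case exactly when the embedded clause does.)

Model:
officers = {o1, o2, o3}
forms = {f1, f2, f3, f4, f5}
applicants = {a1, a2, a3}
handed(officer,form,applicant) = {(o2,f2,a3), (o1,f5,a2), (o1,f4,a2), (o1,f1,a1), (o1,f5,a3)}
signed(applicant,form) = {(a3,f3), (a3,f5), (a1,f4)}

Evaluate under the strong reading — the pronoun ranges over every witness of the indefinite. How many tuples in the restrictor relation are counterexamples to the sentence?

"him" takes "an applicant" as antecedent and "it" takes "a form"; both are donkey pronouns co-varying with the restrictor.
Strong reading: for every (o,f,a) with handed(o,f,a), signed(a,f).
Restrictor triples: (o1,f1,a1)→signed(a1,f1) ✗  (o1,f4,a2)→signed(a2,f4) ✗  (o1,f5,a2)→signed(a2,f5) ✗  (o1,f5,a3)→signed(a3,f5) ✓  (o2,f2,a3)→signed(a3,f2) ✗
Counterexamples (restrictor triples failing the scope): 4.

4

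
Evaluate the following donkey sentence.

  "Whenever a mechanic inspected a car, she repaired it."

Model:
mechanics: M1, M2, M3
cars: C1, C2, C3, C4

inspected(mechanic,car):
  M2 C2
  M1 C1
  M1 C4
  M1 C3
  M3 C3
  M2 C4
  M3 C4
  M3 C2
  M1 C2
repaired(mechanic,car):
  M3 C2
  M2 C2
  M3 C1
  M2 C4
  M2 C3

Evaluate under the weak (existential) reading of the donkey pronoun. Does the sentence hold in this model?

"it" takes "a car" as antecedent — a donkey pronoun bound across the clause boundary.
Weak reading: every mechanic m with some inspected-car has at least one inspected-car c such that repaired(m,c).
Per mechanic: M1:✗  M2:✓  M3:✓
M1 has no witness among its inspected-cars.

False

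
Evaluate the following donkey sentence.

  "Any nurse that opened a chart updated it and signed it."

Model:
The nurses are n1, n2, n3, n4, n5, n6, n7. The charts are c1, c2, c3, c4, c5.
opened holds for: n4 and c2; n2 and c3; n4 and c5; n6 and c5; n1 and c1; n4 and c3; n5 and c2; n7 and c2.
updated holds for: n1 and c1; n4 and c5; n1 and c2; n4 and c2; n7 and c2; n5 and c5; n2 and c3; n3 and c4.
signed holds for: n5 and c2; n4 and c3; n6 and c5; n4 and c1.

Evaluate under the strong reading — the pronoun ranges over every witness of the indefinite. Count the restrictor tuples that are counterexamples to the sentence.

8

"it" takes "a chart" as antecedent — a donkey pronoun bound across the clause boundary.
Strong reading: for every (n,c) with opened(n,c), updated(n,c) ∧ signed(n,c).
Restrictor pairs: (n1,c1) ✗  (n2,c3) ✗  (n4,c2) ✗  (n4,c3) ✗  (n4,c5) ✗  (n5,c2) ✗  (n6,c5) ✗  (n7,c2) ✗
Counterexamples (restrictor pairs failing the scope): 8.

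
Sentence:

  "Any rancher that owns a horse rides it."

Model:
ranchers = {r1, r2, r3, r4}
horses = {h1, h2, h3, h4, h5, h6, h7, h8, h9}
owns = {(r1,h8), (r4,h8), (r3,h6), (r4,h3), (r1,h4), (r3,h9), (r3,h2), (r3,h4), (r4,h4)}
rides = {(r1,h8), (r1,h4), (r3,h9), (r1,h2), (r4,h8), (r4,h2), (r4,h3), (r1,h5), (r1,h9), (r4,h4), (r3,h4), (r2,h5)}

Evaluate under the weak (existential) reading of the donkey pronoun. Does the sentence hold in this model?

"it" takes "a horse" as antecedent — a donkey pronoun bound across the clause boundary.
Weak reading: every rancher r with some owns-horse has at least one owns-horse h such that rides(r,h).
Per rancher: r1:✓  r3:✓  r4:✓
Every rancher in the restrictor has a witness.

True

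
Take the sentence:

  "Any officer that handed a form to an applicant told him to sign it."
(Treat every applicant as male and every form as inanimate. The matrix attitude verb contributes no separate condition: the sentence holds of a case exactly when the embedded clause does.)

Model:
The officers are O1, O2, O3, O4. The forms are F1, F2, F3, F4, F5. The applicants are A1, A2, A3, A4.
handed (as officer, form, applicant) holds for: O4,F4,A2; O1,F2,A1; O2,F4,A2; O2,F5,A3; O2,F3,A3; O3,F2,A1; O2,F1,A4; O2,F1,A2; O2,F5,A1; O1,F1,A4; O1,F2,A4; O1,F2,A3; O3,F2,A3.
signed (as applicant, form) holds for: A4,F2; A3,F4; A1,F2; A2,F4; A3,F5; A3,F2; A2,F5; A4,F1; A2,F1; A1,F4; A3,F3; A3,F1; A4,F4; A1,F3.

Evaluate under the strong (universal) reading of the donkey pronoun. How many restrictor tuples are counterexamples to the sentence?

"him" takes "an applicant" as antecedent and "it" takes "a form"; both are donkey pronouns co-varying with the restrictor.
Strong reading: for every (o,f,a) with handed(o,f,a), signed(a,f).
Restrictor triples: (O1,F1,A4)→signed(A4,F1) ✓  (O1,F2,A1)→signed(A1,F2) ✓  (O1,F2,A3)→signed(A3,F2) ✓  (O1,F2,A4)→signed(A4,F2) ✓  (O2,F1,A2)→signed(A2,F1) ✓  (O2,F1,A4)→signed(A4,F1) ✓  (O2,F3,A3)→signed(A3,F3) ✓  (O2,F4,A2)→signed(A2,F4) ✓  (O2,F5,A1)→signed(A1,F5) ✗  (O2,F5,A3)→signed(A3,F5) ✓  (O3,F2,A1)→signed(A1,F2) ✓  (O3,F2,A3)→signed(A3,F2) ✓  (O4,F4,A2)→signed(A2,F4) ✓
Counterexamples (restrictor triples failing the scope): 1.

1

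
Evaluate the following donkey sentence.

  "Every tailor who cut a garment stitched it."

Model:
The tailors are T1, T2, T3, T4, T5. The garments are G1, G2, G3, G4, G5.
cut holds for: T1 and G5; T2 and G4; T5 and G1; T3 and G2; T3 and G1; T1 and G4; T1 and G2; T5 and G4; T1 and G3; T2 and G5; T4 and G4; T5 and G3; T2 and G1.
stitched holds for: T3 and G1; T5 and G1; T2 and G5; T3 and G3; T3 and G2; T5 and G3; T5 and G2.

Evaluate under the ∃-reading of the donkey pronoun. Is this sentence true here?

"it" takes "a garment" as antecedent — a donkey pronoun bound across the clause boundary.
Weak reading: every tailor t with some cut-garment has at least one cut-garment g such that stitched(t,g).
Per tailor: T1:✗  T2:✓  T3:✓  T4:✗  T5:✓
T1 has no witness among its cut-garments.

False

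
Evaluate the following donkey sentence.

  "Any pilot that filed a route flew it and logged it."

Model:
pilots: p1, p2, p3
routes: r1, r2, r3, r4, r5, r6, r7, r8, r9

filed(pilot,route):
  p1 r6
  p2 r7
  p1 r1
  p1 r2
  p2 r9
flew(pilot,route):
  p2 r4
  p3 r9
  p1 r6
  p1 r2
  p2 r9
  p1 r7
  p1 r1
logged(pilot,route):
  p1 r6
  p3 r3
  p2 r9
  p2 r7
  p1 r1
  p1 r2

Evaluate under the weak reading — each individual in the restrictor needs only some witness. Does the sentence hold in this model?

True

"it" takes "a route" as antecedent — a donkey pronoun bound across the clause boundary.
Weak reading: every pilot p with some filed-route has at least one filed-route r such that flew(p,r) ∧ logged(p,r).
Per pilot: p1:✓  p2:✓
Every pilot in the restrictor has a witness.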